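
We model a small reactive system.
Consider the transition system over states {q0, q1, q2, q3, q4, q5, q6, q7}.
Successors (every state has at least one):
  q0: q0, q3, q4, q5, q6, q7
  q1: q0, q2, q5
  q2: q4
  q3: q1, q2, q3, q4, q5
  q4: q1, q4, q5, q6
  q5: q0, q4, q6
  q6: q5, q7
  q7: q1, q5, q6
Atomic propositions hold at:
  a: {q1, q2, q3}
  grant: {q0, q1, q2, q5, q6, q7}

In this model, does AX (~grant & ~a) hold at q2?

Yes

Sat(~grant) = {q3, q4}
Sat(~a) = {q0, q4, q5, q6, q7}
Sat(~grant & ~a) = {q4}
Sat(AX (~grant & ~a)) = {s : every successor in {q4}} = {q2}
q2 ∈ Sat(AX (~grant & ~a)) = {q2}, so the formula holds at q2.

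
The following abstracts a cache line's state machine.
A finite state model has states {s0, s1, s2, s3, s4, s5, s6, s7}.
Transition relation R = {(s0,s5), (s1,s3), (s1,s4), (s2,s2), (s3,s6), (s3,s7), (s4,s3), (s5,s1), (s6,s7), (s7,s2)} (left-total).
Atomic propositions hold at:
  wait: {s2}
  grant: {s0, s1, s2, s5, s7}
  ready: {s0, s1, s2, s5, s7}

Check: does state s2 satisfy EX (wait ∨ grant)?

Sat(wait ∨ grant) = {s0, s1, s2, s5, s7}
Sat(EX (wait ∨ grant)) = {s : some successor in {s0, s1, s2, s5, s7}} = {s0, s2, s3, s5, s6, s7}
s2 ∈ Sat(EX (wait ∨ grant)) = {s0, s2, s3, s5, s6, s7}, so the formula holds at s2.

Yes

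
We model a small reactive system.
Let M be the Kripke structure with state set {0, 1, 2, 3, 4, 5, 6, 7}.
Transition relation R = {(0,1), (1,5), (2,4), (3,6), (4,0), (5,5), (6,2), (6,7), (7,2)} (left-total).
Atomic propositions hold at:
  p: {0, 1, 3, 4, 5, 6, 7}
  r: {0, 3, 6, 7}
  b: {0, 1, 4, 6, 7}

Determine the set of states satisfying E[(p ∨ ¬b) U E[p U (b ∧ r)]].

{0, 2, 3, 4, 6, 7}

Sat(¬b) = {2, 3, 5}
Sat(p ∨ ¬b) = {0, 1, 2, 3, 4, 5, 6, 7}
Sat(b ∧ r) = {0, 6, 7}
E[p U (b ∧ r)]: least fixpoint, start Z0 = Sat((b ∧ r)) = {0, 6, 7}, add states in Sat(p) with some successor in Z. Z1 = {0, 3, 4, 6, 7}; fixed.
Sat(E[p U (b ∧ r)]) = {0, 3, 4, 6, 7}
E[(p ∨ ¬b) U E[p U (b ∧ r)]]: least fixpoint, start Z0 = Sat(E[p U (b ∧ r)]) = {0, 3, 4, 6, 7}, add states in Sat(p ∨ ¬b) with some successor in Z. Z1 = {0, 2, 3, 4, 6, 7}; fixed.
Sat(E[(p ∨ ¬b) U E[p U (b ∧ r)]]) = {0, 2, 3, 4, 6, 7}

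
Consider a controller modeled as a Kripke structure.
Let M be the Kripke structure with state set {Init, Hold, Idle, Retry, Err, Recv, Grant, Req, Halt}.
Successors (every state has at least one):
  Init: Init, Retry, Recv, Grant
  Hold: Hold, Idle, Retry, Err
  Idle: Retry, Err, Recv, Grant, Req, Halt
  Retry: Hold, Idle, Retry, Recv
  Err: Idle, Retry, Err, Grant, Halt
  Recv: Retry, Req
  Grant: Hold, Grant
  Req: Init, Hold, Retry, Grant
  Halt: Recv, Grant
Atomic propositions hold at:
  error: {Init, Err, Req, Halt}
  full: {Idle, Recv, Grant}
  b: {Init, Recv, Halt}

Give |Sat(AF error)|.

AF error: least fixpoint, start Z0 = {Init, Err, Req, Halt}, add states with every successor in Z. Already a fixed point.
Sat(AF error) = {Init, Err, Req, Halt}
|Sat(AF error)| = |{Init, Err, Req, Halt}| = 4.

4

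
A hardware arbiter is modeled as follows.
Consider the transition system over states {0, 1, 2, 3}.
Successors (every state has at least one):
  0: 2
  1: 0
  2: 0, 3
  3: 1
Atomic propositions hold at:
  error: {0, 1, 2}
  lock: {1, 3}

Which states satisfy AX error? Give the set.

{0, 1, 3}

Sat(AX error) = {s : every successor in {0, 1, 2}} = {0, 1, 3}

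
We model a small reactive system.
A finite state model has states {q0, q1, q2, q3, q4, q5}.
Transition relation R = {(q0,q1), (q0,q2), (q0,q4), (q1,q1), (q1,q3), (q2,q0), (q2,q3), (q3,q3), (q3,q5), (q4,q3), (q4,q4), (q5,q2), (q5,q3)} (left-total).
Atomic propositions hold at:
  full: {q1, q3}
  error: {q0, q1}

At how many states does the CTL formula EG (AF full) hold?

AF full: least fixpoint, start Z0 = {q1, q3}, add states with every successor in Z. Already a fixed point.
Sat(AF full) = {q1, q3}
EG (AF full): greatest fixpoint, start Z0 = {q1, q3}, keep only states in Sat with some successor in Z. Already a fixed point.
Sat(EG (AF full)) = {q1, q3}
|Sat(EG (AF full))| = |{q1, q3}| = 2.

2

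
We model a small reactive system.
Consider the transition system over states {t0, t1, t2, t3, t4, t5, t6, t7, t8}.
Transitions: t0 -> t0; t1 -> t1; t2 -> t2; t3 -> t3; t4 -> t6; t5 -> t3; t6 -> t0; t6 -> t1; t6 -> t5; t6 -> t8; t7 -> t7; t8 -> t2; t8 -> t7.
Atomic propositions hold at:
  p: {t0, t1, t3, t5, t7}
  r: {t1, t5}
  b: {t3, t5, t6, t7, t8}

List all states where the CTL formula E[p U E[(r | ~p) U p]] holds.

Sat(~p) = {t2, t4, t6, t8}
Sat(r | ~p) = {t1, t2, t4, t5, t6, t8}
E[(r | ~p) U p]: least fixpoint, start Z0 = Sat(p) = {t0, t1, t3, t5, t7}, add states in Sat(r | ~p) with some successor in Z. Z1 = {t0, t1, t3, t5, t6, t7, t8}; Z2 = {t0, t1, t3, t4, t5, t6, t7, t8}; fixed.
Sat(E[(r | ~p) U p]) = {t0, t1, t3, t4, t5, t6, t7, t8}
E[p U E[(r | ~p) U p]]: least fixpoint, start Z0 = Sat(E[(r | ~p) U p]) = {t0, t1, t3, t4, t5, t6, t7, t8}, add states in Sat(p) with some successor in Z. Already a fixed point.
Sat(E[p U E[(r | ~p) U p]]) = {t0, t1, t3, t4, t5, t6, t7, t8}

{t0, t1, t3, t4, t5, t6, t7, t8}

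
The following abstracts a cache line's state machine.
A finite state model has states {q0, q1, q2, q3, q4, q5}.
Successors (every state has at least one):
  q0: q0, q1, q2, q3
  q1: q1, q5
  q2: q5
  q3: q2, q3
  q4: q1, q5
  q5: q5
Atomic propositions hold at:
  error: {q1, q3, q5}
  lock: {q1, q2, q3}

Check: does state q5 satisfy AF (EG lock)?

No

EG lock: greatest fixpoint, start Z0 = {q1, q2, q3}, keep only states in Sat with some successor in Z. Z1 = {q1, q3}; fixed.
Sat(EG lock) = {q1, q3}
AF (EG lock): least fixpoint, start Z0 = {q1, q3}, add states with every successor in Z. Already a fixed point.
Sat(AF (EG lock)) = {q1, q3}
q5 ∉ Sat(AF (EG lock)) = {q1, q3}, so the formula does not hold at q5.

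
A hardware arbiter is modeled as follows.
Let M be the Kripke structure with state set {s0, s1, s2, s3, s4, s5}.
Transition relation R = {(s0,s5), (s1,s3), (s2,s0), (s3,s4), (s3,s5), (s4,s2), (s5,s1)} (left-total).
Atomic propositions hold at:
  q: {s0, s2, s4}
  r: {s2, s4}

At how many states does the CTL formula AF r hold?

AF r: least fixpoint, start Z0 = {s2, s4}, add states with every successor in Z. Already a fixed point.
Sat(AF r) = {s2, s4}
|Sat(AF r)| = |{s2, s4}| = 2.

2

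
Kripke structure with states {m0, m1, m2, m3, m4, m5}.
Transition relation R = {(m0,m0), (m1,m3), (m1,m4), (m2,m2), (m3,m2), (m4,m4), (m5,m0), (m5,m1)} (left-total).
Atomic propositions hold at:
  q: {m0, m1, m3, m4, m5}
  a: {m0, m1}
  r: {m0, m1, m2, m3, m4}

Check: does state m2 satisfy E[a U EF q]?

No

EF q: least fixpoint, start Z0 = {m0, m1, m3, m4, m5}, add states with some successor in Z. Already a fixed point.
Sat(EF q) = {m0, m1, m3, m4, m5}
E[a U EF q]: least fixpoint, start Z0 = Sat(EF q) = {m0, m1, m3, m4, m5}, add states in Sat(a) with some successor in Z. Already a fixed point.
Sat(E[a U EF q]) = {m0, m1, m3, m4, m5}
m2 ∉ Sat(E[a U EF q]) = {m0, m1, m3, m4, m5}, so the formula does not hold at m2.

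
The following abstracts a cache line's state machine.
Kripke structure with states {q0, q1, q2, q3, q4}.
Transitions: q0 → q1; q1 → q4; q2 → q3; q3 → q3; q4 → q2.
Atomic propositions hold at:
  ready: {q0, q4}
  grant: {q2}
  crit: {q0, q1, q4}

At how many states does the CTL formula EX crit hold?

2

Sat(EX crit) = {s : some successor in {q0, q1, q4}} = {q0, q1}
|Sat(EX crit)| = |{q0, q1}| = 2.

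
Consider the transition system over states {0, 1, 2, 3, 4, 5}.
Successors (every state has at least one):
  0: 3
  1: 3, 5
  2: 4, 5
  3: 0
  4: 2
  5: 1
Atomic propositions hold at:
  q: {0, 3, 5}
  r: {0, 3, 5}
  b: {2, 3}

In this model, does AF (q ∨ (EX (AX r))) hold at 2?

No

Sat(AX r) = {s : every successor in {0, 3, 5}} = {0, 1, 3}
Sat(EX (AX r)) = {s : some successor in {0, 1, 3}} = {0, 1, 3, 5}
Sat(q ∨ (EX (AX r))) = {0, 1, 3, 5}
AF (q ∨ (EX (AX r))): least fixpoint, start Z0 = {0, 1, 3, 5}, add states with every successor in Z. Already a fixed point.
Sat(AF (q ∨ (EX (AX r)))) = {0, 1, 3, 5}
2 ∉ Sat(AF (q ∨ (EX (AX r)))) = {0, 1, 3, 5}, so the formula does not hold at 2.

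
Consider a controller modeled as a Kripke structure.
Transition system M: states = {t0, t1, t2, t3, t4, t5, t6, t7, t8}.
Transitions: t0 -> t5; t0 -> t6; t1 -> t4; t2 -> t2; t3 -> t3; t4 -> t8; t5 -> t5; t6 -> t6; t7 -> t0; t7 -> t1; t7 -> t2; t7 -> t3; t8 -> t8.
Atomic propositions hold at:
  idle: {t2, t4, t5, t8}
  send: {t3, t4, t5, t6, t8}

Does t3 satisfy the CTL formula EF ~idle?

Sat(~idle) = {t0, t1, t3, t6, t7}
EF ~idle: least fixpoint, start Z0 = {t0, t1, t3, t6, t7}, add states with some successor in Z. Already a fixed point.
Sat(EF ~idle) = {t0, t1, t3, t6, t7}
t3 ∈ Sat(EF ~idle) = {t0, t1, t3, t6, t7}, so the formula holds at t3.

Yes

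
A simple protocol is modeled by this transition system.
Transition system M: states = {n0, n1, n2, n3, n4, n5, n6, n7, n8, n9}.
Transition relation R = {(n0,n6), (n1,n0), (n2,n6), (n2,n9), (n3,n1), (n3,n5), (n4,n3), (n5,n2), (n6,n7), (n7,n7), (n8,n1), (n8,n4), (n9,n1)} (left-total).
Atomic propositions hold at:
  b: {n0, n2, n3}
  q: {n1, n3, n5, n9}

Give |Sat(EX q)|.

5

Sat(EX q) = {s : some successor in {n1, n3, n5, n9}} = {n2, n3, n4, n8, n9}
|Sat(EX q)| = |{n2, n3, n4, n8, n9}| = 5.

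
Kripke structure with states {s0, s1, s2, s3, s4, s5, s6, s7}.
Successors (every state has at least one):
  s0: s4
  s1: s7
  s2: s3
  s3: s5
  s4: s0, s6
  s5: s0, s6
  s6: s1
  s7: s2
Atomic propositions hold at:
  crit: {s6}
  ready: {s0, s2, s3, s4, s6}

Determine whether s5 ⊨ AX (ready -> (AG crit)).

AG crit: greatest fixpoint, start Z0 = {s6}, keep only states in Sat with every successor in Z. Z1 = ∅; fixed.
Sat(AG crit) = ∅
Sat(ready -> (AG crit)) = {s1, s5, s7}
Sat(AX (ready -> (AG crit))) = {s : every successor in {s1, s5, s7}} = {s1, s3, s6}
s5 ∉ Sat(AX (ready -> (AG crit))) = {s1, s3, s6}, so the formula does not hold at s5.

No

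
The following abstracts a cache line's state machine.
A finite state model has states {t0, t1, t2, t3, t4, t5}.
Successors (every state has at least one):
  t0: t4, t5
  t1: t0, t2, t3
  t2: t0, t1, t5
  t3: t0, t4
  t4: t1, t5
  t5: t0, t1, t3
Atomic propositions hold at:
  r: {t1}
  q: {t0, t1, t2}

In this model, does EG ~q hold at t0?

Sat(~q) = {t3, t4, t5}
EG ~q: greatest fixpoint, start Z0 = {t3, t4, t5}, keep only states in Sat with some successor in Z. Already a fixed point.
Sat(EG ~q) = {t3, t4, t5}
t0 ∉ Sat(EG ~q) = {t3, t4, t5}, so the formula does not hold at t0.

No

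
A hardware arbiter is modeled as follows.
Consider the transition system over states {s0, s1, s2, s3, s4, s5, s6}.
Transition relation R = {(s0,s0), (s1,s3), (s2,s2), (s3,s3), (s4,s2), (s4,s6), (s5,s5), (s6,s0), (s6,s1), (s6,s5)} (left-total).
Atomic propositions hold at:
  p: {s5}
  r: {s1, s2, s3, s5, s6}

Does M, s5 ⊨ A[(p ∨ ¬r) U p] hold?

Yes

Sat(¬r) = {s0, s4}
Sat(p ∨ ¬r) = {s0, s4, s5}
A[(p ∨ ¬r) U p]: least fixpoint, start Z0 = Sat(p) = {s5}, add states in Sat(p ∨ ¬r) with every successor in Z. Already a fixed point.
Sat(A[(p ∨ ¬r) U p]) = {s5}
s5 ∈ Sat(A[(p ∨ ¬r) U p]) = {s5}, so the formula holds at s5.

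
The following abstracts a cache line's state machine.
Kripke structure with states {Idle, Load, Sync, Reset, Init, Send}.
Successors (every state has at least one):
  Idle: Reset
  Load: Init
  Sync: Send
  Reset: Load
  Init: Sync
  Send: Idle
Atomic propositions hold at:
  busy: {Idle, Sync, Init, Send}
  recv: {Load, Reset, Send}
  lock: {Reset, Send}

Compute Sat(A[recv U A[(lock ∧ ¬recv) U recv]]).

{Load, Reset, Send}

Sat(¬recv) = {Idle, Sync, Init}
Sat(lock ∧ ¬recv) = ∅
A[(lock ∧ ¬recv) U recv]: least fixpoint, start Z0 = Sat(recv) = {Load, Reset, Send}, add states in Sat(lock ∧ ¬recv) with every successor in Z. Already a fixed point.
Sat(A[(lock ∧ ¬recv) U recv]) = {Load, Reset, Send}
A[recv U A[(lock ∧ ¬recv) U recv]]: least fixpoint, start Z0 = Sat(A[(lock ∧ ¬recv) U recv]) = {Load, Reset, Send}, add states in Sat(recv) with every successor in Z. Already a fixed point.
Sat(A[recv U A[(lock ∧ ¬recv) U recv]]) = {Load, Reset, Send}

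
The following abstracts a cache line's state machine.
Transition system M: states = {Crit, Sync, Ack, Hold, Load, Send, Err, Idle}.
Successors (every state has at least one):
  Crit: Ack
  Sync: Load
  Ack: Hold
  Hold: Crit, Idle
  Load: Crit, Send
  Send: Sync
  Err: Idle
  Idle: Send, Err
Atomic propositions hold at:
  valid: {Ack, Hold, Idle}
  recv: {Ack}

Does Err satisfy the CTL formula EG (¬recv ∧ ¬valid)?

No

Sat(¬recv) = {Crit, Sync, Hold, Load, Send, Err, Idle}
Sat(¬valid) = {Crit, Sync, Load, Send, Err}
Sat(¬recv ∧ ¬valid) = {Crit, Sync, Load, Send, Err}
EG (¬recv ∧ ¬valid): greatest fixpoint, start Z0 = {Crit, Sync, Load, Send, Err}, keep only states in Sat with some successor in Z. Z1 = {Sync, Load, Send}; fixed.
Sat(EG (¬recv ∧ ¬valid)) = {Sync, Load, Send}
Err ∉ Sat(EG (¬recv ∧ ¬valid)) = {Sync, Load, Send}, so the formula does not hold at Err.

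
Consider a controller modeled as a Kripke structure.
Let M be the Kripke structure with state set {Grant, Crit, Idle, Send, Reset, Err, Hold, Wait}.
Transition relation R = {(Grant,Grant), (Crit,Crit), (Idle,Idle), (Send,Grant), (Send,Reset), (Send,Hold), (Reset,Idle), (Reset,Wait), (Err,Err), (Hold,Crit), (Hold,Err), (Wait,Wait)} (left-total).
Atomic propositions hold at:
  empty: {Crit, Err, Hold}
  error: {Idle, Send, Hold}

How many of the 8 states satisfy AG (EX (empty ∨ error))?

4

Sat(empty ∨ error) = {Crit, Idle, Send, Err, Hold}
Sat(EX (empty ∨ error)) = {s : some successor in {Crit, Idle, Send, Err, Hold}} = {Crit, Idle, Send, Reset, Err, Hold}
AG (EX (empty ∨ error)): greatest fixpoint, start Z0 = {Crit, Idle, Send, Reset, Err, Hold}, keep only states in Sat with every successor in Z. Z1 = {Crit, Idle, Err, Hold}; fixed.
Sat(AG (EX (empty ∨ error))) = {Crit, Idle, Err, Hold}
|Sat(AG (EX (empty ∨ error)))| = |{Crit, Idle, Err, Hold}| = 4.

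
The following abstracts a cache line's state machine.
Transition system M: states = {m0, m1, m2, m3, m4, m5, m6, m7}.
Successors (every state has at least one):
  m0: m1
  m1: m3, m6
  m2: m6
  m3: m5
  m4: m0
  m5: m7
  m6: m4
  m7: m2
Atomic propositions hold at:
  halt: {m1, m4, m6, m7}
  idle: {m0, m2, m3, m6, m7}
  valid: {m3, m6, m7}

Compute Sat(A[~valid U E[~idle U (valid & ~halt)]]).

{m0, m1, m3, m4}

Sat(~valid) = {m0, m1, m2, m4, m5}
Sat(~idle) = {m1, m4, m5}
Sat(~halt) = {m0, m2, m3, m5}
Sat(valid & ~halt) = {m3}
E[~idle U (valid & ~halt)]: least fixpoint, start Z0 = Sat((valid & ~halt)) = {m3}, add states in Sat(~idle) with some successor in Z. Z1 = {m1, m3}; fixed.
Sat(E[~idle U (valid & ~halt)]) = {m1, m3}
A[~valid U E[~idle U (valid & ~halt)]]: least fixpoint, start Z0 = Sat(E[~idle U (valid & ~halt)]) = {m1, m3}, add states in Sat(~valid) with every successor in Z. Z1 = {m0, m1, m3}; Z2 = {m0, m1, m3, m4}; fixed.
Sat(A[~valid U E[~idle U (valid & ~halt)]]) = {m0, m1, m3, m4}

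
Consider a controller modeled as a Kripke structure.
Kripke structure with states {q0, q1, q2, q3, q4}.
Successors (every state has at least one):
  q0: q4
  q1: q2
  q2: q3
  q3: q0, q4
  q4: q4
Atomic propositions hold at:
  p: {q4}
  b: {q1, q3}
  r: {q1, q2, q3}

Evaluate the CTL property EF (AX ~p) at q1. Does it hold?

Sat(~p) = {q0, q1, q2, q3}
Sat(AX ~p) = {s : every successor in {q0, q1, q2, q3}} = {q1, q2}
EF (AX ~p): least fixpoint, start Z0 = {q1, q2}, add states with some successor in Z. Already a fixed point.
Sat(EF (AX ~p)) = {q1, q2}
q1 ∈ Sat(EF (AX ~p)) = {q1, q2}, so the formula holds at q1.

Yes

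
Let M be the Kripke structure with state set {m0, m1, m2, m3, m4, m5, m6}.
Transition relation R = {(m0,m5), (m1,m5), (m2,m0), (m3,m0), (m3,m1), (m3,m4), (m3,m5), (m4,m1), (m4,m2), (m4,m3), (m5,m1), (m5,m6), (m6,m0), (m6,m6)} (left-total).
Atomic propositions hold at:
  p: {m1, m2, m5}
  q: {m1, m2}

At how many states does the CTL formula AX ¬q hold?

4

Sat(¬q) = {m0, m3, m4, m5, m6}
Sat(AX ¬q) = {s : every successor in {m0, m3, m4, m5, m6}} = {m0, m1, m2, m6}
|Sat(AX ¬q)| = |{m0, m1, m2, m6}| = 4.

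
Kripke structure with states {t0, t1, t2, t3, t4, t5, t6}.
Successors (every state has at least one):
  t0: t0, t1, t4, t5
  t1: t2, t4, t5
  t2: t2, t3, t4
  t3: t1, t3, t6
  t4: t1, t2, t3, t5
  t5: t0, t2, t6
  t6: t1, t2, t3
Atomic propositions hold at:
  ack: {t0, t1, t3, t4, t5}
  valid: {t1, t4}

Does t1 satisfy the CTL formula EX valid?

Yes

Sat(EX valid) = {s : some successor in {t1, t4}} = {t0, t1, t2, t3, t4, t6}
t1 ∈ Sat(EX valid) = {t0, t1, t2, t3, t4, t6}, so the formula holds at t1.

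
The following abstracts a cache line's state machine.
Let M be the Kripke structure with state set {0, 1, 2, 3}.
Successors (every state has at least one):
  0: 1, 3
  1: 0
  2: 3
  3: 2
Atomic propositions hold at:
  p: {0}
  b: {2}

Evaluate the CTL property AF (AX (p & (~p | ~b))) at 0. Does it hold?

No

Sat(~p) = {1, 2, 3}
Sat(~b) = {0, 1, 3}
Sat(~p | ~b) = {0, 1, 2, 3}
Sat(p & (~p | ~b)) = {0}
Sat(AX (p & (~p | ~b))) = {s : every successor in {0}} = {1}
AF (AX (p & (~p | ~b))): least fixpoint, start Z0 = {1}, add states with every successor in Z. Already a fixed point.
Sat(AF (AX (p & (~p | ~b)))) = {1}
0 ∉ Sat(AF (AX (p & (~p | ~b)))) = {1}, so the formula does not hold at 0.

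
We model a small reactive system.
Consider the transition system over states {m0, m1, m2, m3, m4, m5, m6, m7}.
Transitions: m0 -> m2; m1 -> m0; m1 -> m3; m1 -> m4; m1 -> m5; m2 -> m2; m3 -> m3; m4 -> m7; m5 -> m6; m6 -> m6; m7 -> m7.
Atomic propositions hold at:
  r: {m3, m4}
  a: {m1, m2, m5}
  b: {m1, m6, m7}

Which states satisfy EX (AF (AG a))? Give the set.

{m0, m1, m2}

AG a: greatest fixpoint, start Z0 = {m1, m2, m5}, keep only states in Sat with every successor in Z. Z1 = {m2}; fixed.
Sat(AG a) = {m2}
AF (AG a): least fixpoint, start Z0 = {m2}, add states with every successor in Z. Z1 = {m0, m2}; fixed.
Sat(AF (AG a)) = {m0, m2}
Sat(EX (AF (AG a))) = {s : some successor in {m0, m2}} = {m0, m1, m2}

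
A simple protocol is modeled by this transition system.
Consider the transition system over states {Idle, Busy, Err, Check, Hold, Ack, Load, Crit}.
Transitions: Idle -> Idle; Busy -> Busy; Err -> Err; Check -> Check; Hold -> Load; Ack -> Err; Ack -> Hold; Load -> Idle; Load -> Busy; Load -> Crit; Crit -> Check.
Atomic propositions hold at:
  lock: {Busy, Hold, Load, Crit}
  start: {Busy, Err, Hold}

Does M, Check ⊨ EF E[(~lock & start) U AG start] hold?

No

Sat(~lock) = {Idle, Err, Check, Ack}
Sat(~lock & start) = {Err}
AG start: greatest fixpoint, start Z0 = {Busy, Err, Hold}, keep only states in Sat with every successor in Z. Z1 = {Busy, Err}; fixed.
Sat(AG start) = {Busy, Err}
E[(~lock & start) U AG start]: least fixpoint, start Z0 = Sat(AG start) = {Busy, Err}, add states in Sat(~lock & start) with some successor in Z. Already a fixed point.
Sat(E[(~lock & start) U AG start]) = {Busy, Err}
EF E[(~lock & start) U AG start]: least fixpoint, start Z0 = {Busy, Err}, add states with some successor in Z. Z1 = {Busy, Err, Ack, Load}; Z2 = {Busy, Err, Hold, Ack, Load}; fixed.
Sat(EF E[(~lock & start) U AG start]) = {Busy, Err, Hold, Ack, Load}
Check ∉ Sat(EF E[(~lock & start) U AG start]) = {Busy, Err, Hold, Ack, Load}, so the formula does not hold at Check.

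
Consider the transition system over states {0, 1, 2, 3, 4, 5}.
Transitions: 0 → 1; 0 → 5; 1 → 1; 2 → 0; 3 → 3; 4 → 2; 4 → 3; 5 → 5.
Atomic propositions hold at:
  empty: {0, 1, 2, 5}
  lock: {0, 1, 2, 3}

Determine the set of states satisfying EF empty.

EF empty: least fixpoint, start Z0 = {0, 1, 2, 5}, add states with some successor in Z. Z1 = {0, 1, 2, 4, 5}; fixed.
Sat(EF empty) = {0, 1, 2, 4, 5}

{0, 1, 2, 4, 5}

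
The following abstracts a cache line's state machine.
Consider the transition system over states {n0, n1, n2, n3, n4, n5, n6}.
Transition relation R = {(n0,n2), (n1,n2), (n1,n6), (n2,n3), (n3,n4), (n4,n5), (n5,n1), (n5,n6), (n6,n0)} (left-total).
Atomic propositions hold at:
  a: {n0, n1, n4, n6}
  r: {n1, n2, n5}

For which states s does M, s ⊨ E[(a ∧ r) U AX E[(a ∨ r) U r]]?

Sat(a ∧ r) = {n1}
Sat(a ∨ r) = {n0, n1, n2, n4, n5, n6}
E[(a ∨ r) U r]: least fixpoint, start Z0 = Sat(r) = {n1, n2, n5}, add states in Sat(a ∨ r) with some successor in Z. Z1 = {n0, n1, n2, n4, n5}; Z2 = {n0, n1, n2, n4, n5, n6}; fixed.
Sat(E[(a ∨ r) U r]) = {n0, n1, n2, n4, n5, n6}
Sat(AX E[(a ∨ r) U r]) = {s : every successor in {n0, n1, n2, n4, n5, n6}} = {n0, n1, n3, n4, n5, n6}
E[(a ∧ r) U AX E[(a ∨ r) U r]]: least fixpoint, start Z0 = Sat(AX E[(a ∨ r) U r]) = {n0, n1, n3, n4, n5, n6}, add states in Sat(a ∧ r) with some successor in Z. Already a fixed point.
Sat(E[(a ∧ r) U AX E[(a ∨ r) U r]]) = {n0, n1, n3, n4, n5, n6}

{n0, n1, n3, n4, n5, n6}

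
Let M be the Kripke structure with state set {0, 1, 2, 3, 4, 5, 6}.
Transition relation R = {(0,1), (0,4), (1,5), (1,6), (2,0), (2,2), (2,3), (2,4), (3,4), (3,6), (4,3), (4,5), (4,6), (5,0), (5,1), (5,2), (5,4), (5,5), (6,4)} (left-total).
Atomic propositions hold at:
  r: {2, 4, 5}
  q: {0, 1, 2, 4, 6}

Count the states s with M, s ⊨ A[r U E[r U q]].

E[r U q]: least fixpoint, start Z0 = Sat(q) = {0, 1, 2, 4, 6}, add states in Sat(r) with some successor in Z. Z1 = {0, 1, 2, 4, 5, 6}; fixed.
Sat(E[r U q]) = {0, 1, 2, 4, 5, 6}
A[r U E[r U q]]: least fixpoint, start Z0 = Sat(E[r U q]) = {0, 1, 2, 4, 5, 6}, add states in Sat(r) with every successor in Z. Already a fixed point.
Sat(A[r U E[r U q]]) = {0, 1, 2, 4, 5, 6}
|Sat(A[r U E[r U q]])| = |{0, 1, 2, 4, 5, 6}| = 6.

6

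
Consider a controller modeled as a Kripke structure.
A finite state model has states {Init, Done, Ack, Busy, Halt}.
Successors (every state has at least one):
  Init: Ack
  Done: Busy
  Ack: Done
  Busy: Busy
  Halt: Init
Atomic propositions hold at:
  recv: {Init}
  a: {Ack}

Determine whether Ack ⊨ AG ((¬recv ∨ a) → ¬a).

No

Sat(¬recv) = {Done, Ack, Busy, Halt}
Sat(¬recv ∨ a) = {Done, Ack, Busy, Halt}
Sat(¬a) = {Init, Done, Busy, Halt}
Sat((¬recv ∨ a) → ¬a) = {Init, Done, Busy, Halt}
AG ((¬recv ∨ a) → ¬a): greatest fixpoint, start Z0 = {Init, Done, Busy, Halt}, keep only states in Sat with every successor in Z. Z1 = {Done, Busy, Halt}; Z2 = {Done, Busy}; fixed.
Sat(AG ((¬recv ∨ a) → ¬a)) = {Done, Busy}
Ack ∉ Sat(AG ((¬recv ∨ a) → ¬a)) = {Done, Busy}, so the formula does not hold at Ack.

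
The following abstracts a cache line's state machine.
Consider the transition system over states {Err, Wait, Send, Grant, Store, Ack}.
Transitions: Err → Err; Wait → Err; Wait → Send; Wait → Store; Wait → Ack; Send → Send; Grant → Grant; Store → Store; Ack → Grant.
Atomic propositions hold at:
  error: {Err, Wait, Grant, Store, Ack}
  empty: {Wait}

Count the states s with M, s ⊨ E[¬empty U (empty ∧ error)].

1

Sat(¬empty) = {Err, Send, Grant, Store, Ack}
Sat(empty ∧ error) = {Wait}
E[¬empty U (empty ∧ error)]: least fixpoint, start Z0 = Sat((empty ∧ error)) = {Wait}, add states in Sat(¬empty) with some successor in Z. Already a fixed point.
Sat(E[¬empty U (empty ∧ error)]) = {Wait}
|Sat(E[¬empty U (empty ∧ error)])| = |{Wait}| = 1.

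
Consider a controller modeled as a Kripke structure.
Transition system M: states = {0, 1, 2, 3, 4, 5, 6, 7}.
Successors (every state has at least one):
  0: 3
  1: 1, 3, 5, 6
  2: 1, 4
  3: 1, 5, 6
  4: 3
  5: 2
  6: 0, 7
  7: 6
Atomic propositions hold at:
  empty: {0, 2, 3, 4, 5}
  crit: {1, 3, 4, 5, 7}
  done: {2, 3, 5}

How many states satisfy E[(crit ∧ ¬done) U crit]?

5

Sat(¬done) = {0, 1, 4, 6, 7}
Sat(crit ∧ ¬done) = {1, 4, 7}
E[(crit ∧ ¬done) U crit]: least fixpoint, start Z0 = Sat(crit) = {1, 3, 4, 5, 7}, add states in Sat(crit ∧ ¬done) with some successor in Z. Already a fixed point.
Sat(E[(crit ∧ ¬done) U crit]) = {1, 3, 4, 5, 7}
|Sat(E[(crit ∧ ¬done) U crit])| = |{1, 3, 4, 5, 7}| = 5.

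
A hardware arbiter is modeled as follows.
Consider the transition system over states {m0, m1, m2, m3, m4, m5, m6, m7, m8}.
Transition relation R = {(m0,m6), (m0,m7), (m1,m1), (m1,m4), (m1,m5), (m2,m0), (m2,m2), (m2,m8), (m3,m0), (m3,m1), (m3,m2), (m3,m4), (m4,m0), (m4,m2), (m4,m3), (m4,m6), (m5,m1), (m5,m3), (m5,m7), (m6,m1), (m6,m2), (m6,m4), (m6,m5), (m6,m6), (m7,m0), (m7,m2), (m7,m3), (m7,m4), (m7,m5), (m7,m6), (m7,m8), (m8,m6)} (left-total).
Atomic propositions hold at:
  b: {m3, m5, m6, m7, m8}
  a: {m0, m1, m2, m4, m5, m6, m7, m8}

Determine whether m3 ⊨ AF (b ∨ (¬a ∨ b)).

Sat(¬a) = {m3}
Sat(¬a ∨ b) = {m3, m5, m6, m7, m8}
Sat(b ∨ (¬a ∨ b)) = {m3, m5, m6, m7, m8}
AF (b ∨ (¬a ∨ b)): least fixpoint, start Z0 = {m3, m5, m6, m7, m8}, add states with every successor in Z. Z1 = {m0, m3, m5, m6, m7, m8}; fixed.
Sat(AF (b ∨ (¬a ∨ b))) = {m0, m3, m5, m6, m7, m8}
m3 ∈ Sat(AF (b ∨ (¬a ∨ b))) = {m0, m3, m5, m6, m7, m8}, so the formula holds at m3.

Yes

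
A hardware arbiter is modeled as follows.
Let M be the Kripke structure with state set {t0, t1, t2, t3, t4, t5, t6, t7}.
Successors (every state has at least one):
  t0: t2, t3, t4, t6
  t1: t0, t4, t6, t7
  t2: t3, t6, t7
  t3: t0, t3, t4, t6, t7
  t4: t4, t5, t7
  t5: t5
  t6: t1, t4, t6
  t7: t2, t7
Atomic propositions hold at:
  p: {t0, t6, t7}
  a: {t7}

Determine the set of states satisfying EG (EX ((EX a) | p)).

{t0, t1, t2, t3, t4, t6, t7}

Sat(EX a) = {s : some successor in {t7}} = {t1, t2, t3, t4, t7}
Sat((EX a) | p) = {t0, t1, t2, t3, t4, t6, t7}
Sat(EX ((EX a) | p)) = {s : some successor in {t0, t1, t2, t3, t4, t6, t7}} = {t0, t1, t2, t3, t4, t6, t7}
EG (EX ((EX a) | p)): greatest fixpoint, start Z0 = {t0, t1, t2, t3, t4, t6, t7}, keep only states in Sat with some successor in Z. Already a fixed point.
Sat(EG (EX ((EX a) | p))) = {t0, t1, t2, t3, t4, t6, t7}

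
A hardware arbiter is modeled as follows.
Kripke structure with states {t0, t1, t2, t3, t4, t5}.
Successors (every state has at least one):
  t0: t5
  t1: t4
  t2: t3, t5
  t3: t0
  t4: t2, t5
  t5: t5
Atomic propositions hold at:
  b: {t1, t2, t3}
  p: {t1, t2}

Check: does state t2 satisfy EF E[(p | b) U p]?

Sat(p | b) = {t1, t2, t3}
E[(p | b) U p]: least fixpoint, start Z0 = Sat(p) = {t1, t2}, add states in Sat(p | b) with some successor in Z. Already a fixed point.
Sat(E[(p | b) U p]) = {t1, t2}
EF E[(p | b) U p]: least fixpoint, start Z0 = {t1, t2}, add states with some successor in Z. Z1 = {t1, t2, t4}; fixed.
Sat(EF E[(p | b) U p]) = {t1, t2, t4}
t2 ∈ Sat(EF E[(p | b) U p]) = {t1, t2, t4}, so the formula holds at t2.

Yes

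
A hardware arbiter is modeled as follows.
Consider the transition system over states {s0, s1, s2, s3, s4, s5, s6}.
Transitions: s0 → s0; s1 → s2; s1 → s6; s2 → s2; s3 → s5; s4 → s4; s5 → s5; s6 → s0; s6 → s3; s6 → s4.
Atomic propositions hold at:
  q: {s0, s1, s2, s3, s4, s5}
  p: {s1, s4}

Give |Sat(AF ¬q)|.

1

Sat(¬q) = {s6}
AF ¬q: least fixpoint, start Z0 = {s6}, add states with every successor in Z. Already a fixed point.
Sat(AF ¬q) = {s6}
|Sat(AF ¬q)| = |{s6}| = 1.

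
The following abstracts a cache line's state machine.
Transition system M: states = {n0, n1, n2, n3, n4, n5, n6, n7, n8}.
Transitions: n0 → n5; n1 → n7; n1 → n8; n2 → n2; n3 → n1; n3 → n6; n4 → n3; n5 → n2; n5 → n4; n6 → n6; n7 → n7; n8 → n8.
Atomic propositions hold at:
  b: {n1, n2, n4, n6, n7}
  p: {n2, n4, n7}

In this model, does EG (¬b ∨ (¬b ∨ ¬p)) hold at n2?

Sat(¬b) = {n0, n3, n5, n8}
Sat(¬p) = {n0, n1, n3, n5, n6, n8}
Sat(¬b ∨ ¬p) = {n0, n1, n3, n5, n6, n8}
Sat(¬b ∨ (¬b ∨ ¬p)) = {n0, n1, n3, n5, n6, n8}
EG (¬b ∨ (¬b ∨ ¬p)): greatest fixpoint, start Z0 = {n0, n1, n3, n5, n6, n8}, keep only states in Sat with some successor in Z. Z1 = {n0, n1, n3, n6, n8}; Z2 = {n1, n3, n6, n8}; fixed.
Sat(EG (¬b ∨ (¬b ∨ ¬p))) = {n1, n3, n6, n8}
n2 ∉ Sat(EG (¬b ∨ (¬b ∨ ¬p))) = {n1, n3, n6, n8}, so the formula does not hold at n2.

No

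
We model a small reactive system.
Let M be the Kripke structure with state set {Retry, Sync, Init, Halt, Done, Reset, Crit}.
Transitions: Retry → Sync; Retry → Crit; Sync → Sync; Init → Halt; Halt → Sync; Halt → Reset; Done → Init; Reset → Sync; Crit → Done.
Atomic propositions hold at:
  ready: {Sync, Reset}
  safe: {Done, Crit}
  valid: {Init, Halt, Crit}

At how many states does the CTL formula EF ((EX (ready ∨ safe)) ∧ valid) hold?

Sat(ready ∨ safe) = {Sync, Done, Reset, Crit}
Sat(EX (ready ∨ safe)) = {s : some successor in {Sync, Done, Reset, Crit}} = {Retry, Sync, Halt, Reset, Crit}
Sat((EX (ready ∨ safe)) ∧ valid) = {Halt, Crit}
EF ((EX (ready ∨ safe)) ∧ valid): least fixpoint, start Z0 = {Halt, Crit}, add states with some successor in Z. Z1 = {Retry, Init, Halt, Crit}; Z2 = {Retry, Init, Halt, Done, Crit}; fixed.
Sat(EF ((EX (ready ∨ safe)) ∧ valid)) = {Retry, Init, Halt, Done, Crit}
|Sat(EF ((EX (ready ∨ safe)) ∧ valid))| = |{Retry, Init, Halt, Done, Crit}| = 5.

5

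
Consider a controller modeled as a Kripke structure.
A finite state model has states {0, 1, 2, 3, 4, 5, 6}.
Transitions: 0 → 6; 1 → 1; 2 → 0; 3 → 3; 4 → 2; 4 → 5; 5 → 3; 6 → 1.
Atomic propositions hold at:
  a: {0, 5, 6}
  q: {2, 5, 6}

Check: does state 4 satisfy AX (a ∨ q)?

Sat(a ∨ q) = {0, 2, 5, 6}
Sat(AX (a ∨ q)) = {s : every successor in {0, 2, 5, 6}} = {0, 2, 4}
4 ∈ Sat(AX (a ∨ q)) = {0, 2, 4}, so the formula holds at 4.

Yes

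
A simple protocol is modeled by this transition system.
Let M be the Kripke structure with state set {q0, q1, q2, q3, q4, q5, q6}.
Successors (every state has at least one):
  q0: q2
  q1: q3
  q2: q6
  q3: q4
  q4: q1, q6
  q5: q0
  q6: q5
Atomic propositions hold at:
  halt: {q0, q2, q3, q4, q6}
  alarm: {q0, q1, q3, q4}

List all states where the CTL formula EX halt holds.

Sat(EX halt) = {s : some successor in {q0, q2, q3, q4, q6}} = {q0, q1, q2, q3, q4, q5}

{q0, q1, q2, q3, q4, q5}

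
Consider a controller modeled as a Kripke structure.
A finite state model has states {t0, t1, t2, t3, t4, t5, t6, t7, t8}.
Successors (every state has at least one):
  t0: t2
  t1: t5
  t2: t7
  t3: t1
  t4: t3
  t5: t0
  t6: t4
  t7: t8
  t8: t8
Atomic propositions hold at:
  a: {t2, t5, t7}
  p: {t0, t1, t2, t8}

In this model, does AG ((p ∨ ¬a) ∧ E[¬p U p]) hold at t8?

Sat(¬a) = {t0, t1, t3, t4, t6, t8}
Sat(p ∨ ¬a) = {t0, t1, t2, t3, t4, t6, t8}
Sat(¬p) = {t3, t4, t5, t6, t7}
E[¬p U p]: least fixpoint, start Z0 = Sat(p) = {t0, t1, t2, t8}, add states in Sat(¬p) with some successor in Z. Z1 = {t0, t1, t2, t3, t5, t7, t8}; Z2 = {t0, t1, t2, t3, t4, t5, t7, t8}; Z3 = {t0, t1, t2, t3, t4, t5, t6, t7, t8}; fixed.
Sat(E[¬p U p]) = {t0, t1, t2, t3, t4, t5, t6, t7, t8}
Sat((p ∨ ¬a) ∧ E[¬p U p]) = {t0, t1, t2, t3, t4, t6, t8}
AG ((p ∨ ¬a) ∧ E[¬p U p]): greatest fixpoint, start Z0 = {t0, t1, t2, t3, t4, t6, t8}, keep only states in Sat with every successor in Z. Z1 = {t0, t3, t4, t6, t8}; Z2 = {t4, t6, t8}; Z3 = {t6, t8}; Z4 = {t8}; fixed.
Sat(AG ((p ∨ ¬a) ∧ E[¬p U p])) = {t8}
t8 ∈ Sat(AG ((p ∨ ¬a) ∧ E[¬p U p])) = {t8}, so the formula holds at t8.

Yes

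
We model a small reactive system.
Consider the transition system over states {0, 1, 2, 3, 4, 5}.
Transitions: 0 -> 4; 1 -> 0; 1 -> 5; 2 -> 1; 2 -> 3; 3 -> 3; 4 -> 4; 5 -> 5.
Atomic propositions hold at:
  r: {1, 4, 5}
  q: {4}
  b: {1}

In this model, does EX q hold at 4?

Sat(EX q) = {s : some successor in {4}} = {0, 4}
4 ∈ Sat(EX q) = {0, 4}, so the formula holds at 4.

Yes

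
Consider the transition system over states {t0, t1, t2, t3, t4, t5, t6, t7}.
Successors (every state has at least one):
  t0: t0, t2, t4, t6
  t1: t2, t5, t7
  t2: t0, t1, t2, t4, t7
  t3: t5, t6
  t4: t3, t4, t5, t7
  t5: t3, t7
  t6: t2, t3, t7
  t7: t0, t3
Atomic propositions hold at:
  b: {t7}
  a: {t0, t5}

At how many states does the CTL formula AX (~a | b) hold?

2

Sat(~a) = {t1, t2, t3, t4, t6, t7}
Sat(~a | b) = {t1, t2, t3, t4, t6, t7}
Sat(AX (~a | b)) = {s : every successor in {t1, t2, t3, t4, t6, t7}} = {t5, t6}
|Sat(AX (~a | b))| = |{t5, t6}| = 2.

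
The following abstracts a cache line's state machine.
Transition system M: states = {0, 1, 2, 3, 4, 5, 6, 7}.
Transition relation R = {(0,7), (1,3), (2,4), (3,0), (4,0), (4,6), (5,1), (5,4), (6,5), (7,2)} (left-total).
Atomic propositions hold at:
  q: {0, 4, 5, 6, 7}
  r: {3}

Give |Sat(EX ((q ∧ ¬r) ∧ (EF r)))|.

6

Sat(¬r) = {0, 1, 2, 4, 5, 6, 7}
Sat(q ∧ ¬r) = {0, 4, 5, 6, 7}
EF r: least fixpoint, start Z0 = {3}, add states with some successor in Z. Z1 = {1, 3}; Z2 = {1, 3, 5}; Z3 = {1, 3, 5, 6}; Z4 = {1, 3, 4, 5, 6}; Z5 = {1, 2, 3, 4, 5, 6}; Z6 = {1, 2, 3, 4, 5, 6, 7}; Z7 = {0, 1, 2, 3, 4, 5, 6, 7}; fixed.
Sat(EF r) = {0, 1, 2, 3, 4, 5, 6, 7}
Sat((q ∧ ¬r) ∧ (EF r)) = {0, 4, 5, 6, 7}
Sat(EX ((q ∧ ¬r) ∧ (EF r))) = {s : some successor in {0, 4, 5, 6, 7}} = {0, 2, 3, 4, 5, 6}
|Sat(EX ((q ∧ ¬r) ∧ (EF r)))| = |{0, 2, 3, 4, 5, 6}| = 6.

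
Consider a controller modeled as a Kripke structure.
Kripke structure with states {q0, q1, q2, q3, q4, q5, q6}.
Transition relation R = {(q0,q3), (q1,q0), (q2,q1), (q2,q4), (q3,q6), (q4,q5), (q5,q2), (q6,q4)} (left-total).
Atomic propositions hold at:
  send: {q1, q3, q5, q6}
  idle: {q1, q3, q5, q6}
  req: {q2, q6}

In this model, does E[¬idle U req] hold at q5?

Sat(¬idle) = {q0, q2, q4}
E[¬idle U req]: least fixpoint, start Z0 = Sat(req) = {q2, q6}, add states in Sat(¬idle) with some successor in Z. Already a fixed point.
Sat(E[¬idle U req]) = {q2, q6}
q5 ∉ Sat(E[¬idle U req]) = {q2, q6}, so the formula does not hold at q5.

No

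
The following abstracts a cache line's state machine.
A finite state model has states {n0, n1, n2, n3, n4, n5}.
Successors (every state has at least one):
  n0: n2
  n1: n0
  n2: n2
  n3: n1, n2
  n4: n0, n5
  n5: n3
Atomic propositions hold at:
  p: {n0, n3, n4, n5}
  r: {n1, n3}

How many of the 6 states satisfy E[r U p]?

5

E[r U p]: least fixpoint, start Z0 = Sat(p) = {n0, n3, n4, n5}, add states in Sat(r) with some successor in Z. Z1 = {n0, n1, n3, n4, n5}; fixed.
Sat(E[r U p]) = {n0, n1, n3, n4, n5}
|Sat(E[r U p])| = |{n0, n1, n3, n4, n5}| = 5.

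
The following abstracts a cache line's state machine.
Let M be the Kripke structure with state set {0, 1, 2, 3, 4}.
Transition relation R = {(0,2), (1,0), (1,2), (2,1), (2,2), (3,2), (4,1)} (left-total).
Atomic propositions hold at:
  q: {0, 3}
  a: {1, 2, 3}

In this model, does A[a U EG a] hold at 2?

Yes

EG a: greatest fixpoint, start Z0 = {1, 2, 3}, keep only states in Sat with some successor in Z. Already a fixed point.
Sat(EG a) = {1, 2, 3}
A[a U EG a]: least fixpoint, start Z0 = Sat(EG a) = {1, 2, 3}, add states in Sat(a) with every successor in Z. Already a fixed point.
Sat(A[a U EG a]) = {1, 2, 3}
2 ∈ Sat(A[a U EG a]) = {1, 2, 3}, so the formula holds at 2.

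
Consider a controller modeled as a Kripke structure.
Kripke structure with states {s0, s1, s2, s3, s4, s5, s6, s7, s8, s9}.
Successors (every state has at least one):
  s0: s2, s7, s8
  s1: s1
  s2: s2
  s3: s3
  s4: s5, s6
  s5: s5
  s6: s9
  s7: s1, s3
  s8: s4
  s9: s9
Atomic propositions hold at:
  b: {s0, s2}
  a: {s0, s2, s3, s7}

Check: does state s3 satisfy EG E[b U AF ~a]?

No

Sat(~a) = {s1, s4, s5, s6, s8, s9}
AF ~a: least fixpoint, start Z0 = {s1, s4, s5, s6, s8, s9}, add states with every successor in Z. Already a fixed point.
Sat(AF ~a) = {s1, s4, s5, s6, s8, s9}
E[b U AF ~a]: least fixpoint, start Z0 = Sat(AF ~a) = {s1, s4, s5, s6, s8, s9}, add states in Sat(b) with some successor in Z. Z1 = {s0, s1, s4, s5, s6, s8, s9}; fixed.
Sat(E[b U AF ~a]) = {s0, s1, s4, s5, s6, s8, s9}
EG E[b U AF ~a]: greatest fixpoint, start Z0 = {s0, s1, s4, s5, s6, s8, s9}, keep only states in Sat with some successor in Z. Already a fixed point.
Sat(EG E[b U AF ~a]) = {s0, s1, s4, s5, s6, s8, s9}
s3 ∉ Sat(EG E[b U AF ~a]) = {s0, s1, s4, s5, s6, s8, s9}, so the formula does not hold at s3.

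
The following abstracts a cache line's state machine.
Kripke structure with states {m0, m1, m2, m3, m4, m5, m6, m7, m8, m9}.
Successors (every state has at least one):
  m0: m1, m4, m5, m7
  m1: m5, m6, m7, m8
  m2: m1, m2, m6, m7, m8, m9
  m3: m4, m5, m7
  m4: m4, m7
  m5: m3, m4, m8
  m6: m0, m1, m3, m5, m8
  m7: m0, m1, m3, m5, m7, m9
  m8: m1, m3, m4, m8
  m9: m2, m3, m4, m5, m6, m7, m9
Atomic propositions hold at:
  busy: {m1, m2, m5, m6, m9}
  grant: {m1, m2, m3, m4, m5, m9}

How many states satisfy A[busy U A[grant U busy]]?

5

A[grant U busy]: least fixpoint, start Z0 = Sat(busy) = {m1, m2, m5, m6, m9}, add states in Sat(grant) with every successor in Z. Already a fixed point.
Sat(A[grant U busy]) = {m1, m2, m5, m6, m9}
A[busy U A[grant U busy]]: least fixpoint, start Z0 = Sat(A[grant U busy]) = {m1, m2, m5, m6, m9}, add states in Sat(busy) with every successor in Z. Already a fixed point.
Sat(A[busy U A[grant U busy]]) = {m1, m2, m5, m6, m9}
|Sat(A[busy U A[grant U busy]])| = |{m1, m2, m5, m6, m9}| = 5.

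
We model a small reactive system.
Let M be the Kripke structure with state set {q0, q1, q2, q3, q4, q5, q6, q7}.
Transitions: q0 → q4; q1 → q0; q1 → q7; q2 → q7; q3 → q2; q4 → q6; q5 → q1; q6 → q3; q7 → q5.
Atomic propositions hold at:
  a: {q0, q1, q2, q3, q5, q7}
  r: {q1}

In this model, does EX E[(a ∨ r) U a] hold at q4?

No

Sat(a ∨ r) = {q0, q1, q2, q3, q5, q7}
E[(a ∨ r) U a]: least fixpoint, start Z0 = Sat(a) = {q0, q1, q2, q3, q5, q7}, add states in Sat(a ∨ r) with some successor in Z. Already a fixed point.
Sat(E[(a ∨ r) U a]) = {q0, q1, q2, q3, q5, q7}
Sat(EX E[(a ∨ r) U a]) = {s : some successor in {q0, q1, q2, q3, q5, q7}} = {q1, q2, q3, q5, q6, q7}
q4 ∉ Sat(EX E[(a ∨ r) U a]) = {q1, q2, q3, q5, q6, q7}, so the formula does not hold at q4.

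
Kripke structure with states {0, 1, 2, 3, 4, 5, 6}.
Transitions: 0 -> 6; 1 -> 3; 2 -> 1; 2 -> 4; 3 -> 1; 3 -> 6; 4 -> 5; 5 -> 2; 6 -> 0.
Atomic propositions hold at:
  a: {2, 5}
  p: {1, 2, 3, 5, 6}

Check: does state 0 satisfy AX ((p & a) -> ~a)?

Sat(p & a) = {2, 5}
Sat(~a) = {0, 1, 3, 4, 6}
Sat((p & a) -> ~a) = {0, 1, 3, 4, 6}
Sat(AX ((p & a) -> ~a)) = {s : every successor in {0, 1, 3, 4, 6}} = {0, 1, 2, 3, 6}
0 ∈ Sat(AX ((p & a) -> ~a)) = {0, 1, 2, 3, 6}, so the formula holds at 0.

Yes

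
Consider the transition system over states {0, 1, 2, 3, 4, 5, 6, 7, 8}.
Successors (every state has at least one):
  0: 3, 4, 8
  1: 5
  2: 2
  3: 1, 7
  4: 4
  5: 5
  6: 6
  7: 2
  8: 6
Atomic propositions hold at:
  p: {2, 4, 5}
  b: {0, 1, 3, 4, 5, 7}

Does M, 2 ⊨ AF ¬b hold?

Sat(¬b) = {2, 6, 8}
AF ¬b: least fixpoint, start Z0 = {2, 6, 8}, add states with every successor in Z. Z1 = {2, 6, 7, 8}; fixed.
Sat(AF ¬b) = {2, 6, 7, 8}
2 ∈ Sat(AF ¬b) = {2, 6, 7, 8}, so the formula holds at 2.

Yes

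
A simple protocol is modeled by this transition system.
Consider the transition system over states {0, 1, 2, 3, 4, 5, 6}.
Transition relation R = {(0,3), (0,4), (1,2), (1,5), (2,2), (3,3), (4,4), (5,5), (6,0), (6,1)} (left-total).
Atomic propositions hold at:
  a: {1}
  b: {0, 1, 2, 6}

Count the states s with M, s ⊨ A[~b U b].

Sat(~b) = {3, 4, 5}
A[~b U b]: least fixpoint, start Z0 = Sat(b) = {0, 1, 2, 6}, add states in Sat(~b) with every successor in Z. Already a fixed point.
Sat(A[~b U b]) = {0, 1, 2, 6}
|Sat(A[~b U b])| = |{0, 1, 2, 6}| = 4.

4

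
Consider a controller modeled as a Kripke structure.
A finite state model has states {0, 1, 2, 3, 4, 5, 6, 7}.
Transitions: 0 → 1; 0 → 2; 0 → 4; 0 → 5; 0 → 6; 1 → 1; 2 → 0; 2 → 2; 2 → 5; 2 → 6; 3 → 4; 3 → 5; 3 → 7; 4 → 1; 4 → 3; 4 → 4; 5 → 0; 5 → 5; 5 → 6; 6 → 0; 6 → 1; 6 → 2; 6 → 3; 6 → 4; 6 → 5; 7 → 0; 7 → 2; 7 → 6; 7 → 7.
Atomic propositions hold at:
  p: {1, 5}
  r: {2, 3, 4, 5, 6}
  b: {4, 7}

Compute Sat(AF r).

AF r: least fixpoint, start Z0 = {2, 3, 4, 5, 6}, add states with every successor in Z. Already a fixed point.
Sat(AF r) = {2, 3, 4, 5, 6}

{2, 3, 4, 5, 6}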